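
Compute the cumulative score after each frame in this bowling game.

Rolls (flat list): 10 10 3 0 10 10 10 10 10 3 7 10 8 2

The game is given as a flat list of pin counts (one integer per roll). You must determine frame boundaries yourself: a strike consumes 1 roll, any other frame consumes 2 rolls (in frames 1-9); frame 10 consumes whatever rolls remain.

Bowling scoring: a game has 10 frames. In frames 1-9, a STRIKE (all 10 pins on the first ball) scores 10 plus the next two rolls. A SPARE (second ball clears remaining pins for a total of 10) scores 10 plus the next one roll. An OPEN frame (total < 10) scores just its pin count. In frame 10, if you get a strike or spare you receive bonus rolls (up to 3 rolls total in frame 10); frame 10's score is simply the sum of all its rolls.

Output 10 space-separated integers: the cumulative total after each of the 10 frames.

Answer: 23 36 39 69 99 129 152 172 192 212

Derivation:
Frame 1: STRIKE. 10 + next two rolls (10+3) = 23. Cumulative: 23
Frame 2: STRIKE. 10 + next two rolls (3+0) = 13. Cumulative: 36
Frame 3: OPEN (3+0=3). Cumulative: 39
Frame 4: STRIKE. 10 + next two rolls (10+10) = 30. Cumulative: 69
Frame 5: STRIKE. 10 + next two rolls (10+10) = 30. Cumulative: 99
Frame 6: STRIKE. 10 + next two rolls (10+10) = 30. Cumulative: 129
Frame 7: STRIKE. 10 + next two rolls (10+3) = 23. Cumulative: 152
Frame 8: STRIKE. 10 + next two rolls (3+7) = 20. Cumulative: 172
Frame 9: SPARE (3+7=10). 10 + next roll (10) = 20. Cumulative: 192
Frame 10: STRIKE. Sum of all frame-10 rolls (10+8+2) = 20. Cumulative: 212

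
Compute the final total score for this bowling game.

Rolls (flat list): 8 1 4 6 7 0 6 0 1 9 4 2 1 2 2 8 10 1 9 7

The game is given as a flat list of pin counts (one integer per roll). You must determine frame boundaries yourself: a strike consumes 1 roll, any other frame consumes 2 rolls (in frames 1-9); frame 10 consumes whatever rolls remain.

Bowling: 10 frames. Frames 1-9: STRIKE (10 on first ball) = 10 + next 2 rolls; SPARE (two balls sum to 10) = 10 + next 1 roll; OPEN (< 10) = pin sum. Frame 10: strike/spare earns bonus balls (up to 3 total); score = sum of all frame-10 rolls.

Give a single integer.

Frame 1: OPEN (8+1=9). Cumulative: 9
Frame 2: SPARE (4+6=10). 10 + next roll (7) = 17. Cumulative: 26
Frame 3: OPEN (7+0=7). Cumulative: 33
Frame 4: OPEN (6+0=6). Cumulative: 39
Frame 5: SPARE (1+9=10). 10 + next roll (4) = 14. Cumulative: 53
Frame 6: OPEN (4+2=6). Cumulative: 59
Frame 7: OPEN (1+2=3). Cumulative: 62
Frame 8: SPARE (2+8=10). 10 + next roll (10) = 20. Cumulative: 82
Frame 9: STRIKE. 10 + next two rolls (1+9) = 20. Cumulative: 102
Frame 10: SPARE. Sum of all frame-10 rolls (1+9+7) = 17. Cumulative: 119

Answer: 119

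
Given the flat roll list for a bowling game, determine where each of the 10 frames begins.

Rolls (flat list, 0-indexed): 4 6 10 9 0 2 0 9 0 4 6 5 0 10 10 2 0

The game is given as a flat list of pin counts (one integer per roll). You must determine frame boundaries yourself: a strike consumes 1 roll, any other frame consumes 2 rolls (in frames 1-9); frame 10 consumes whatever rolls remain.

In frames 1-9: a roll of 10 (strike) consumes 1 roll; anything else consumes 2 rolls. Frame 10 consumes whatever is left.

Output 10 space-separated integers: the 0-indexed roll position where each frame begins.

Answer: 0 2 3 5 7 9 11 13 14 15

Derivation:
Frame 1 starts at roll index 0: rolls=4,6 (sum=10), consumes 2 rolls
Frame 2 starts at roll index 2: roll=10 (strike), consumes 1 roll
Frame 3 starts at roll index 3: rolls=9,0 (sum=9), consumes 2 rolls
Frame 4 starts at roll index 5: rolls=2,0 (sum=2), consumes 2 rolls
Frame 5 starts at roll index 7: rolls=9,0 (sum=9), consumes 2 rolls
Frame 6 starts at roll index 9: rolls=4,6 (sum=10), consumes 2 rolls
Frame 7 starts at roll index 11: rolls=5,0 (sum=5), consumes 2 rolls
Frame 8 starts at roll index 13: roll=10 (strike), consumes 1 roll
Frame 9 starts at roll index 14: roll=10 (strike), consumes 1 roll
Frame 10 starts at roll index 15: 2 remaining rolls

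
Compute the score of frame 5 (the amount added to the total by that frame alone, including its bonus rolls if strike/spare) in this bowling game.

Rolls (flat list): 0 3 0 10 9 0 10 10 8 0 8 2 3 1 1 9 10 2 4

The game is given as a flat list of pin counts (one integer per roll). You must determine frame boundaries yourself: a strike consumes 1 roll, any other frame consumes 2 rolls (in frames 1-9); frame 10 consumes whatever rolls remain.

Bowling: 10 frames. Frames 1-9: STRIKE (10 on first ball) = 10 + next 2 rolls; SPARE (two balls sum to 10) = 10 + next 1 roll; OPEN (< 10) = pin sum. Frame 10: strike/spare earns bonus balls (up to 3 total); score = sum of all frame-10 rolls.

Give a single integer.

Answer: 18

Derivation:
Frame 1: OPEN (0+3=3). Cumulative: 3
Frame 2: SPARE (0+10=10). 10 + next roll (9) = 19. Cumulative: 22
Frame 3: OPEN (9+0=9). Cumulative: 31
Frame 4: STRIKE. 10 + next two rolls (10+8) = 28. Cumulative: 59
Frame 5: STRIKE. 10 + next two rolls (8+0) = 18. Cumulative: 77
Frame 6: OPEN (8+0=8). Cumulative: 85
Frame 7: SPARE (8+2=10). 10 + next roll (3) = 13. Cumulative: 98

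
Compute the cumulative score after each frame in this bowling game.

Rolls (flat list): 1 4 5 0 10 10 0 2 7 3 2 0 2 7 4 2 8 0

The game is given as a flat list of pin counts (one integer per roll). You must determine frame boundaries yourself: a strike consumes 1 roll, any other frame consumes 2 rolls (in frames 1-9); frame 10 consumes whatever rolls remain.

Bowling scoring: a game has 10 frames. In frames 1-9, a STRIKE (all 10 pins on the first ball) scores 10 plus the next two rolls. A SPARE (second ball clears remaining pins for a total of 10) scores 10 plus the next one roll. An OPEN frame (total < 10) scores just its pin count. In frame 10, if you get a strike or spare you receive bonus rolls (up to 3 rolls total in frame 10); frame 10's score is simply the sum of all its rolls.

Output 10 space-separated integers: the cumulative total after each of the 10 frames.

Frame 1: OPEN (1+4=5). Cumulative: 5
Frame 2: OPEN (5+0=5). Cumulative: 10
Frame 3: STRIKE. 10 + next two rolls (10+0) = 20. Cumulative: 30
Frame 4: STRIKE. 10 + next two rolls (0+2) = 12. Cumulative: 42
Frame 5: OPEN (0+2=2). Cumulative: 44
Frame 6: SPARE (7+3=10). 10 + next roll (2) = 12. Cumulative: 56
Frame 7: OPEN (2+0=2). Cumulative: 58
Frame 8: OPEN (2+7=9). Cumulative: 67
Frame 9: OPEN (4+2=6). Cumulative: 73
Frame 10: OPEN. Sum of all frame-10 rolls (8+0) = 8. Cumulative: 81

Answer: 5 10 30 42 44 56 58 67 73 81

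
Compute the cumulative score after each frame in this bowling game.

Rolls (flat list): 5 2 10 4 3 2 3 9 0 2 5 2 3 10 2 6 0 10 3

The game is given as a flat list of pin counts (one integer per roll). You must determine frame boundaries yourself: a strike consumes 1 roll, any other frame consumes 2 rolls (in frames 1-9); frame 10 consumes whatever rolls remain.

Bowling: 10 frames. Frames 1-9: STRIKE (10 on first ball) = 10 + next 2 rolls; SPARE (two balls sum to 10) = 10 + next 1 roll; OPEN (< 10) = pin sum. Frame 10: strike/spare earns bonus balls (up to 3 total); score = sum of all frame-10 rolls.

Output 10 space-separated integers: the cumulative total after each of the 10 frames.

Answer: 7 24 31 36 45 52 57 75 83 96

Derivation:
Frame 1: OPEN (5+2=7). Cumulative: 7
Frame 2: STRIKE. 10 + next two rolls (4+3) = 17. Cumulative: 24
Frame 3: OPEN (4+3=7). Cumulative: 31
Frame 4: OPEN (2+3=5). Cumulative: 36
Frame 5: OPEN (9+0=9). Cumulative: 45
Frame 6: OPEN (2+5=7). Cumulative: 52
Frame 7: OPEN (2+3=5). Cumulative: 57
Frame 8: STRIKE. 10 + next two rolls (2+6) = 18. Cumulative: 75
Frame 9: OPEN (2+6=8). Cumulative: 83
Frame 10: SPARE. Sum of all frame-10 rolls (0+10+3) = 13. Cumulative: 96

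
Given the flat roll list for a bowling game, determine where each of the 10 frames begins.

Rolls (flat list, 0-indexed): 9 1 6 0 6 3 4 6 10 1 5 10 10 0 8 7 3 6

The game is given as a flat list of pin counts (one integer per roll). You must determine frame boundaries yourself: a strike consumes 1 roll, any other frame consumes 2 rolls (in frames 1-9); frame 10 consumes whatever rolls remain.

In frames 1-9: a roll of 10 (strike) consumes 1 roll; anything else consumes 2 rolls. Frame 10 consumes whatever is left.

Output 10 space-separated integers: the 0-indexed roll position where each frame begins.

Answer: 0 2 4 6 8 9 11 12 13 15

Derivation:
Frame 1 starts at roll index 0: rolls=9,1 (sum=10), consumes 2 rolls
Frame 2 starts at roll index 2: rolls=6,0 (sum=6), consumes 2 rolls
Frame 3 starts at roll index 4: rolls=6,3 (sum=9), consumes 2 rolls
Frame 4 starts at roll index 6: rolls=4,6 (sum=10), consumes 2 rolls
Frame 5 starts at roll index 8: roll=10 (strike), consumes 1 roll
Frame 6 starts at roll index 9: rolls=1,5 (sum=6), consumes 2 rolls
Frame 7 starts at roll index 11: roll=10 (strike), consumes 1 roll
Frame 8 starts at roll index 12: roll=10 (strike), consumes 1 roll
Frame 9 starts at roll index 13: rolls=0,8 (sum=8), consumes 2 rolls
Frame 10 starts at roll index 15: 3 remaining rolls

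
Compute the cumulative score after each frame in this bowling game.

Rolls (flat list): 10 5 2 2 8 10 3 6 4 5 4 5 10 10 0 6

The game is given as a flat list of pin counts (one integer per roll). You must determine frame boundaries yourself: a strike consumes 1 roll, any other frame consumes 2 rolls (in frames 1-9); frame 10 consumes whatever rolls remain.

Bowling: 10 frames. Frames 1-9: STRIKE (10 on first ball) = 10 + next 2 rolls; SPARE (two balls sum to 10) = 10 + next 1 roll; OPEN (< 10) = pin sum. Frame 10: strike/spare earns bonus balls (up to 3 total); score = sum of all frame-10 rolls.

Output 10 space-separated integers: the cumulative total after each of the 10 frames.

Answer: 17 24 44 63 72 81 90 110 126 132

Derivation:
Frame 1: STRIKE. 10 + next two rolls (5+2) = 17. Cumulative: 17
Frame 2: OPEN (5+2=7). Cumulative: 24
Frame 3: SPARE (2+8=10). 10 + next roll (10) = 20. Cumulative: 44
Frame 4: STRIKE. 10 + next two rolls (3+6) = 19. Cumulative: 63
Frame 5: OPEN (3+6=9). Cumulative: 72
Frame 6: OPEN (4+5=9). Cumulative: 81
Frame 7: OPEN (4+5=9). Cumulative: 90
Frame 8: STRIKE. 10 + next two rolls (10+0) = 20. Cumulative: 110
Frame 9: STRIKE. 10 + next two rolls (0+6) = 16. Cumulative: 126
Frame 10: OPEN. Sum of all frame-10 rolls (0+6) = 6. Cumulative: 132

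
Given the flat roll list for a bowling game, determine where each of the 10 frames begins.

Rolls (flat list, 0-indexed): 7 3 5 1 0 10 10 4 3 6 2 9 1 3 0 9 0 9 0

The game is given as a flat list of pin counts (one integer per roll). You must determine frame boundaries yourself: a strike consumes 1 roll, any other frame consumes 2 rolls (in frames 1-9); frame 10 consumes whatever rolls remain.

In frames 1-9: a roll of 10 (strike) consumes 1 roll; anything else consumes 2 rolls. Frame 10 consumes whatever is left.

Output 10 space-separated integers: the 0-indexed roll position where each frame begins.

Frame 1 starts at roll index 0: rolls=7,3 (sum=10), consumes 2 rolls
Frame 2 starts at roll index 2: rolls=5,1 (sum=6), consumes 2 rolls
Frame 3 starts at roll index 4: rolls=0,10 (sum=10), consumes 2 rolls
Frame 4 starts at roll index 6: roll=10 (strike), consumes 1 roll
Frame 5 starts at roll index 7: rolls=4,3 (sum=7), consumes 2 rolls
Frame 6 starts at roll index 9: rolls=6,2 (sum=8), consumes 2 rolls
Frame 7 starts at roll index 11: rolls=9,1 (sum=10), consumes 2 rolls
Frame 8 starts at roll index 13: rolls=3,0 (sum=3), consumes 2 rolls
Frame 9 starts at roll index 15: rolls=9,0 (sum=9), consumes 2 rolls
Frame 10 starts at roll index 17: 2 remaining rolls

Answer: 0 2 4 6 7 9 11 13 15 17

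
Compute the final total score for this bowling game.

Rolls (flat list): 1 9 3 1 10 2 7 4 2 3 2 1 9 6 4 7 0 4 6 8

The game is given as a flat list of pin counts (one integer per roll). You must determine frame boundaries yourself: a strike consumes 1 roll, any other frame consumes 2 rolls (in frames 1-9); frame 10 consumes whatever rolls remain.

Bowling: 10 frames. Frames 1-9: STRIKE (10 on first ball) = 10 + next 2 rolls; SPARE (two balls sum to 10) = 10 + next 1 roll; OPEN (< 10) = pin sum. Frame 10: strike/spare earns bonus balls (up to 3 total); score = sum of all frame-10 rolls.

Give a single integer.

Frame 1: SPARE (1+9=10). 10 + next roll (3) = 13. Cumulative: 13
Frame 2: OPEN (3+1=4). Cumulative: 17
Frame 3: STRIKE. 10 + next two rolls (2+7) = 19. Cumulative: 36
Frame 4: OPEN (2+7=9). Cumulative: 45
Frame 5: OPEN (4+2=6). Cumulative: 51
Frame 6: OPEN (3+2=5). Cumulative: 56
Frame 7: SPARE (1+9=10). 10 + next roll (6) = 16. Cumulative: 72
Frame 8: SPARE (6+4=10). 10 + next roll (7) = 17. Cumulative: 89
Frame 9: OPEN (7+0=7). Cumulative: 96
Frame 10: SPARE. Sum of all frame-10 rolls (4+6+8) = 18. Cumulative: 114

Answer: 114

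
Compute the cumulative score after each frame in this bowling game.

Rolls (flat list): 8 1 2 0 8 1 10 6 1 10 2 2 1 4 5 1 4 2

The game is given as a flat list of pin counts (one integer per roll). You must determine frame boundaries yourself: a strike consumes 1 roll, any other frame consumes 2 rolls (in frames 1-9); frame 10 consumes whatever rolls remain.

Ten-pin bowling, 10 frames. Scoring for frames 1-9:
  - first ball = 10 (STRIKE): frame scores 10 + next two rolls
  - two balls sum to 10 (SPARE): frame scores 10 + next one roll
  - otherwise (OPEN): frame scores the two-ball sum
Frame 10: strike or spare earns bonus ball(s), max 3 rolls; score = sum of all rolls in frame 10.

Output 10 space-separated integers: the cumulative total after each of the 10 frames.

Frame 1: OPEN (8+1=9). Cumulative: 9
Frame 2: OPEN (2+0=2). Cumulative: 11
Frame 3: OPEN (8+1=9). Cumulative: 20
Frame 4: STRIKE. 10 + next two rolls (6+1) = 17. Cumulative: 37
Frame 5: OPEN (6+1=7). Cumulative: 44
Frame 6: STRIKE. 10 + next two rolls (2+2) = 14. Cumulative: 58
Frame 7: OPEN (2+2=4). Cumulative: 62
Frame 8: OPEN (1+4=5). Cumulative: 67
Frame 9: OPEN (5+1=6). Cumulative: 73
Frame 10: OPEN. Sum of all frame-10 rolls (4+2) = 6. Cumulative: 79

Answer: 9 11 20 37 44 58 62 67 73 79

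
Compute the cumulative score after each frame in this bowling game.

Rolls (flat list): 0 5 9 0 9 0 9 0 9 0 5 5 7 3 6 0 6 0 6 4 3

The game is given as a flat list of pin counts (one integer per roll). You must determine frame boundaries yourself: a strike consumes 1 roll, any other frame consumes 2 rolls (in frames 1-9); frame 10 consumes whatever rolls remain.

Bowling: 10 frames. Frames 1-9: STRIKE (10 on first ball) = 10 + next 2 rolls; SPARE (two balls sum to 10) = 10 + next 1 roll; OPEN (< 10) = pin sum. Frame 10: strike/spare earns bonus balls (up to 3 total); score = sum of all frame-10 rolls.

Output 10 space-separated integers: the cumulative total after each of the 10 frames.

Frame 1: OPEN (0+5=5). Cumulative: 5
Frame 2: OPEN (9+0=9). Cumulative: 14
Frame 3: OPEN (9+0=9). Cumulative: 23
Frame 4: OPEN (9+0=9). Cumulative: 32
Frame 5: OPEN (9+0=9). Cumulative: 41
Frame 6: SPARE (5+5=10). 10 + next roll (7) = 17. Cumulative: 58
Frame 7: SPARE (7+3=10). 10 + next roll (6) = 16. Cumulative: 74
Frame 8: OPEN (6+0=6). Cumulative: 80
Frame 9: OPEN (6+0=6). Cumulative: 86
Frame 10: SPARE. Sum of all frame-10 rolls (6+4+3) = 13. Cumulative: 99

Answer: 5 14 23 32 41 58 74 80 86 99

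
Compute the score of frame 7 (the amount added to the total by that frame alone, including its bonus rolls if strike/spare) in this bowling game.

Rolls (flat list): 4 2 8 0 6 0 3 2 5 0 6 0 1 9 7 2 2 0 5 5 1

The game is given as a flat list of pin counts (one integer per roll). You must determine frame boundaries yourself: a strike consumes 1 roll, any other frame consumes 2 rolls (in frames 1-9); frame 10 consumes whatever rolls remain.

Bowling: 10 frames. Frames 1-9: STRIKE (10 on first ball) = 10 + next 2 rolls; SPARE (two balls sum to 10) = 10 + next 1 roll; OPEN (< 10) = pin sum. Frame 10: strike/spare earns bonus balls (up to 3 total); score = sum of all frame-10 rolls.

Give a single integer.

Frame 1: OPEN (4+2=6). Cumulative: 6
Frame 2: OPEN (8+0=8). Cumulative: 14
Frame 3: OPEN (6+0=6). Cumulative: 20
Frame 4: OPEN (3+2=5). Cumulative: 25
Frame 5: OPEN (5+0=5). Cumulative: 30
Frame 6: OPEN (6+0=6). Cumulative: 36
Frame 7: SPARE (1+9=10). 10 + next roll (7) = 17. Cumulative: 53
Frame 8: OPEN (7+2=9). Cumulative: 62
Frame 9: OPEN (2+0=2). Cumulative: 64

Answer: 17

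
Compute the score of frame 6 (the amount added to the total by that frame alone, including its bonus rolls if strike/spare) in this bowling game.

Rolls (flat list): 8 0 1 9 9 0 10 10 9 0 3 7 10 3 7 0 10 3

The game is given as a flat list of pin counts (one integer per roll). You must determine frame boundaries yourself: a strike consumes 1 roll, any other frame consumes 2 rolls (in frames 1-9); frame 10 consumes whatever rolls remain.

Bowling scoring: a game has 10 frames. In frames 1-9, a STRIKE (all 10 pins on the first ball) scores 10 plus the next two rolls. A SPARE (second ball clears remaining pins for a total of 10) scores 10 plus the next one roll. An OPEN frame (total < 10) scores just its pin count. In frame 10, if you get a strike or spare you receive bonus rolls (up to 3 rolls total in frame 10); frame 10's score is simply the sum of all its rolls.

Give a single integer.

Frame 1: OPEN (8+0=8). Cumulative: 8
Frame 2: SPARE (1+9=10). 10 + next roll (9) = 19. Cumulative: 27
Frame 3: OPEN (9+0=9). Cumulative: 36
Frame 4: STRIKE. 10 + next two rolls (10+9) = 29. Cumulative: 65
Frame 5: STRIKE. 10 + next two rolls (9+0) = 19. Cumulative: 84
Frame 6: OPEN (9+0=9). Cumulative: 93
Frame 7: SPARE (3+7=10). 10 + next roll (10) = 20. Cumulative: 113
Frame 8: STRIKE. 10 + next two rolls (3+7) = 20. Cumulative: 133

Answer: 9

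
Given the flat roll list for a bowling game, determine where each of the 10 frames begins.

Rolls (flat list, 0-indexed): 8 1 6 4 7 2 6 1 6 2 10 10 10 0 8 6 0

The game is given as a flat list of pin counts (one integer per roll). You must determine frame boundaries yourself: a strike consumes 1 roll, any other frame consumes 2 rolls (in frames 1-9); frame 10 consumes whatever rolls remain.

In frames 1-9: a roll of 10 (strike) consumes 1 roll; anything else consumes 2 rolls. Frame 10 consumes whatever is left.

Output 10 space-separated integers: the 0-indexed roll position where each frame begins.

Answer: 0 2 4 6 8 10 11 12 13 15

Derivation:
Frame 1 starts at roll index 0: rolls=8,1 (sum=9), consumes 2 rolls
Frame 2 starts at roll index 2: rolls=6,4 (sum=10), consumes 2 rolls
Frame 3 starts at roll index 4: rolls=7,2 (sum=9), consumes 2 rolls
Frame 4 starts at roll index 6: rolls=6,1 (sum=7), consumes 2 rolls
Frame 5 starts at roll index 8: rolls=6,2 (sum=8), consumes 2 rolls
Frame 6 starts at roll index 10: roll=10 (strike), consumes 1 roll
Frame 7 starts at roll index 11: roll=10 (strike), consumes 1 roll
Frame 8 starts at roll index 12: roll=10 (strike), consumes 1 roll
Frame 9 starts at roll index 13: rolls=0,8 (sum=8), consumes 2 rolls
Frame 10 starts at roll index 15: 2 remaining rolls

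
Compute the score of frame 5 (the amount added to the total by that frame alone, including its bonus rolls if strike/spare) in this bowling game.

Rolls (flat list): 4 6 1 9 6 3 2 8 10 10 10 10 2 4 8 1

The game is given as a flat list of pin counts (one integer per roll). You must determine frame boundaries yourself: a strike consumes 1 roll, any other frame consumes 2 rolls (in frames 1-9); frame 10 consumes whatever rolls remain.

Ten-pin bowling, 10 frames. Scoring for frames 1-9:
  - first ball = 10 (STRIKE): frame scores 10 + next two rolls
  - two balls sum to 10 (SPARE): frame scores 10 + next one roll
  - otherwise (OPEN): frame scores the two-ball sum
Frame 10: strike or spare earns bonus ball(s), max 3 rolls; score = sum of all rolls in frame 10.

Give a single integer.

Answer: 30

Derivation:
Frame 1: SPARE (4+6=10). 10 + next roll (1) = 11. Cumulative: 11
Frame 2: SPARE (1+9=10). 10 + next roll (6) = 16. Cumulative: 27
Frame 3: OPEN (6+3=9). Cumulative: 36
Frame 4: SPARE (2+8=10). 10 + next roll (10) = 20. Cumulative: 56
Frame 5: STRIKE. 10 + next two rolls (10+10) = 30. Cumulative: 86
Frame 6: STRIKE. 10 + next two rolls (10+10) = 30. Cumulative: 116
Frame 7: STRIKE. 10 + next two rolls (10+2) = 22. Cumulative: 138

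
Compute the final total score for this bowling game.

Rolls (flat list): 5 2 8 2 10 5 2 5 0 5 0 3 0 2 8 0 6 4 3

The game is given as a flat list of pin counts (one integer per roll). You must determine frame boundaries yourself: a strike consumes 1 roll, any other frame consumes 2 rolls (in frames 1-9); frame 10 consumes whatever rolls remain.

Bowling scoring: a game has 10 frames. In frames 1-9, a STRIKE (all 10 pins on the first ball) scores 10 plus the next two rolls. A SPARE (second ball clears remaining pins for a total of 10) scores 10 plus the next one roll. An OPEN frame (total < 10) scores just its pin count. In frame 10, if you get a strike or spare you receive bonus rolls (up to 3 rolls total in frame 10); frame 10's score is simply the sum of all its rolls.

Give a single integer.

Answer: 87

Derivation:
Frame 1: OPEN (5+2=7). Cumulative: 7
Frame 2: SPARE (8+2=10). 10 + next roll (10) = 20. Cumulative: 27
Frame 3: STRIKE. 10 + next two rolls (5+2) = 17. Cumulative: 44
Frame 4: OPEN (5+2=7). Cumulative: 51
Frame 5: OPEN (5+0=5). Cumulative: 56
Frame 6: OPEN (5+0=5). Cumulative: 61
Frame 7: OPEN (3+0=3). Cumulative: 64
Frame 8: SPARE (2+8=10). 10 + next roll (0) = 10. Cumulative: 74
Frame 9: OPEN (0+6=6). Cumulative: 80
Frame 10: OPEN. Sum of all frame-10 rolls (4+3) = 7. Cumulative: 87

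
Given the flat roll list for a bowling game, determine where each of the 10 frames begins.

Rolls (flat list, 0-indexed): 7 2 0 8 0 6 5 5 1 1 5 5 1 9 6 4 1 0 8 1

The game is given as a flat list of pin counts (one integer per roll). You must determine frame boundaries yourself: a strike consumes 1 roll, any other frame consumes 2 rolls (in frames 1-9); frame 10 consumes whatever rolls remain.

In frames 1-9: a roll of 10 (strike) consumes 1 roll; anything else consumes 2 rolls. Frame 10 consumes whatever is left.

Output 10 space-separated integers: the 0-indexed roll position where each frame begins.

Answer: 0 2 4 6 8 10 12 14 16 18

Derivation:
Frame 1 starts at roll index 0: rolls=7,2 (sum=9), consumes 2 rolls
Frame 2 starts at roll index 2: rolls=0,8 (sum=8), consumes 2 rolls
Frame 3 starts at roll index 4: rolls=0,6 (sum=6), consumes 2 rolls
Frame 4 starts at roll index 6: rolls=5,5 (sum=10), consumes 2 rolls
Frame 5 starts at roll index 8: rolls=1,1 (sum=2), consumes 2 rolls
Frame 6 starts at roll index 10: rolls=5,5 (sum=10), consumes 2 rolls
Frame 7 starts at roll index 12: rolls=1,9 (sum=10), consumes 2 rolls
Frame 8 starts at roll index 14: rolls=6,4 (sum=10), consumes 2 rolls
Frame 9 starts at roll index 16: rolls=1,0 (sum=1), consumes 2 rolls
Frame 10 starts at roll index 18: 2 remaining rolls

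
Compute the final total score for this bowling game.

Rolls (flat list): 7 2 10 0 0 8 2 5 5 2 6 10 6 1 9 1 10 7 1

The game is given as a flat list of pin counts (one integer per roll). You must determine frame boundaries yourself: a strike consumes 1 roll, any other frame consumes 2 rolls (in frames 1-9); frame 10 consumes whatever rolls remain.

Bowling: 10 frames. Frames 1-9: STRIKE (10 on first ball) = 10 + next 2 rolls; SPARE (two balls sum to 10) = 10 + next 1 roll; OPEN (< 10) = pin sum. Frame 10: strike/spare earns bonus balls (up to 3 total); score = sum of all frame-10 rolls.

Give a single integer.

Answer: 116

Derivation:
Frame 1: OPEN (7+2=9). Cumulative: 9
Frame 2: STRIKE. 10 + next two rolls (0+0) = 10. Cumulative: 19
Frame 3: OPEN (0+0=0). Cumulative: 19
Frame 4: SPARE (8+2=10). 10 + next roll (5) = 15. Cumulative: 34
Frame 5: SPARE (5+5=10). 10 + next roll (2) = 12. Cumulative: 46
Frame 6: OPEN (2+6=8). Cumulative: 54
Frame 7: STRIKE. 10 + next two rolls (6+1) = 17. Cumulative: 71
Frame 8: OPEN (6+1=7). Cumulative: 78
Frame 9: SPARE (9+1=10). 10 + next roll (10) = 20. Cumulative: 98
Frame 10: STRIKE. Sum of all frame-10 rolls (10+7+1) = 18. Cumulative: 116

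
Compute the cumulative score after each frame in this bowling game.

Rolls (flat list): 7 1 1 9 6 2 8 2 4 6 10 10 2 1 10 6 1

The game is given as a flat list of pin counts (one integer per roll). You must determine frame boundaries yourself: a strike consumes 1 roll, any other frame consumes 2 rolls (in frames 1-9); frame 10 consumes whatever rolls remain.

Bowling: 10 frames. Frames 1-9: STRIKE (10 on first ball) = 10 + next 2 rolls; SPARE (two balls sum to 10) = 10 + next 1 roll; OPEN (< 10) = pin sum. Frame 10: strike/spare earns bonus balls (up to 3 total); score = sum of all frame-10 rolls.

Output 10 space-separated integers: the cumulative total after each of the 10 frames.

Answer: 8 24 32 46 66 88 101 104 121 128

Derivation:
Frame 1: OPEN (7+1=8). Cumulative: 8
Frame 2: SPARE (1+9=10). 10 + next roll (6) = 16. Cumulative: 24
Frame 3: OPEN (6+2=8). Cumulative: 32
Frame 4: SPARE (8+2=10). 10 + next roll (4) = 14. Cumulative: 46
Frame 5: SPARE (4+6=10). 10 + next roll (10) = 20. Cumulative: 66
Frame 6: STRIKE. 10 + next two rolls (10+2) = 22. Cumulative: 88
Frame 7: STRIKE. 10 + next two rolls (2+1) = 13. Cumulative: 101
Frame 8: OPEN (2+1=3). Cumulative: 104
Frame 9: STRIKE. 10 + next two rolls (6+1) = 17. Cumulative: 121
Frame 10: OPEN. Sum of all frame-10 rolls (6+1) = 7. Cumulative: 128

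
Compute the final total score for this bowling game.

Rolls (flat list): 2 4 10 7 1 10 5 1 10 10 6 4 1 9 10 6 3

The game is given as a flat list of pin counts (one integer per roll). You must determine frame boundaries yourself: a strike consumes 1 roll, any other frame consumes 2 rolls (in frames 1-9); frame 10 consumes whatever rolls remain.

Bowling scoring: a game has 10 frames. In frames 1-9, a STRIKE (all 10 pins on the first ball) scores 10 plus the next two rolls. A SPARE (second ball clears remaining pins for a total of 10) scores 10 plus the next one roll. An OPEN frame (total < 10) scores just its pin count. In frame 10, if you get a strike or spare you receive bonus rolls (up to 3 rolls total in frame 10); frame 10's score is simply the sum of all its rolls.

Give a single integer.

Answer: 150

Derivation:
Frame 1: OPEN (2+4=6). Cumulative: 6
Frame 2: STRIKE. 10 + next two rolls (7+1) = 18. Cumulative: 24
Frame 3: OPEN (7+1=8). Cumulative: 32
Frame 4: STRIKE. 10 + next two rolls (5+1) = 16. Cumulative: 48
Frame 5: OPEN (5+1=6). Cumulative: 54
Frame 6: STRIKE. 10 + next two rolls (10+6) = 26. Cumulative: 80
Frame 7: STRIKE. 10 + next two rolls (6+4) = 20. Cumulative: 100
Frame 8: SPARE (6+4=10). 10 + next roll (1) = 11. Cumulative: 111
Frame 9: SPARE (1+9=10). 10 + next roll (10) = 20. Cumulative: 131
Frame 10: STRIKE. Sum of all frame-10 rolls (10+6+3) = 19. Cumulative: 150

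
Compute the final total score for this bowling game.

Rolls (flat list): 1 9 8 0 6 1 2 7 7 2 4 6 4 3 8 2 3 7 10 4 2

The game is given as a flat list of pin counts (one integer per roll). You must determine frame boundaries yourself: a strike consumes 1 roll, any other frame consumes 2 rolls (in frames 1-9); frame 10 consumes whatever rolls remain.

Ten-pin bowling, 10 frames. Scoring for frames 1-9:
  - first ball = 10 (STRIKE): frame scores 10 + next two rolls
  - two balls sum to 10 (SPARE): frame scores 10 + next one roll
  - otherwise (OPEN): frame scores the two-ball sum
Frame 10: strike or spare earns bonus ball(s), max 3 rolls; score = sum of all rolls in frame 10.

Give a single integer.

Frame 1: SPARE (1+9=10). 10 + next roll (8) = 18. Cumulative: 18
Frame 2: OPEN (8+0=8). Cumulative: 26
Frame 3: OPEN (6+1=7). Cumulative: 33
Frame 4: OPEN (2+7=9). Cumulative: 42
Frame 5: OPEN (7+2=9). Cumulative: 51
Frame 6: SPARE (4+6=10). 10 + next roll (4) = 14. Cumulative: 65
Frame 7: OPEN (4+3=7). Cumulative: 72
Frame 8: SPARE (8+2=10). 10 + next roll (3) = 13. Cumulative: 85
Frame 9: SPARE (3+7=10). 10 + next roll (10) = 20. Cumulative: 105
Frame 10: STRIKE. Sum of all frame-10 rolls (10+4+2) = 16. Cumulative: 121

Answer: 121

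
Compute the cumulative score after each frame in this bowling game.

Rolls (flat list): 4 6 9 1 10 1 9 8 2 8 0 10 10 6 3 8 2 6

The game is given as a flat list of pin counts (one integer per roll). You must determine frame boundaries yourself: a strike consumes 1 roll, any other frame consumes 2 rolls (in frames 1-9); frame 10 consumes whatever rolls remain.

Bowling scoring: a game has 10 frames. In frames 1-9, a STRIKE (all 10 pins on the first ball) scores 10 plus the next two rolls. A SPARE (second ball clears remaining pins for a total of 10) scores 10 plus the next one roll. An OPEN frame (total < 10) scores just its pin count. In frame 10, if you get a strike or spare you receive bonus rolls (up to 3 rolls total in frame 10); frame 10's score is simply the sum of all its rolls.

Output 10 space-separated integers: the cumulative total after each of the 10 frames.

Answer: 19 39 59 77 95 103 129 148 157 173

Derivation:
Frame 1: SPARE (4+6=10). 10 + next roll (9) = 19. Cumulative: 19
Frame 2: SPARE (9+1=10). 10 + next roll (10) = 20. Cumulative: 39
Frame 3: STRIKE. 10 + next two rolls (1+9) = 20. Cumulative: 59
Frame 4: SPARE (1+9=10). 10 + next roll (8) = 18. Cumulative: 77
Frame 5: SPARE (8+2=10). 10 + next roll (8) = 18. Cumulative: 95
Frame 6: OPEN (8+0=8). Cumulative: 103
Frame 7: STRIKE. 10 + next two rolls (10+6) = 26. Cumulative: 129
Frame 8: STRIKE. 10 + next two rolls (6+3) = 19. Cumulative: 148
Frame 9: OPEN (6+3=9). Cumulative: 157
Frame 10: SPARE. Sum of all frame-10 rolls (8+2+6) = 16. Cumulative: 173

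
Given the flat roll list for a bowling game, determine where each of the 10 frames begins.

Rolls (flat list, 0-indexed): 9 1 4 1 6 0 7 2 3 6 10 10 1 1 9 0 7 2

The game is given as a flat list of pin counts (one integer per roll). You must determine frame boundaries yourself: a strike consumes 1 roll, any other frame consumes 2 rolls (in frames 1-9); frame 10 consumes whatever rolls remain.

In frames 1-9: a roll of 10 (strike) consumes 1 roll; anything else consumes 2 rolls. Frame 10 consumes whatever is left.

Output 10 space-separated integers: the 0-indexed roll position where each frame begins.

Frame 1 starts at roll index 0: rolls=9,1 (sum=10), consumes 2 rolls
Frame 2 starts at roll index 2: rolls=4,1 (sum=5), consumes 2 rolls
Frame 3 starts at roll index 4: rolls=6,0 (sum=6), consumes 2 rolls
Frame 4 starts at roll index 6: rolls=7,2 (sum=9), consumes 2 rolls
Frame 5 starts at roll index 8: rolls=3,6 (sum=9), consumes 2 rolls
Frame 6 starts at roll index 10: roll=10 (strike), consumes 1 roll
Frame 7 starts at roll index 11: roll=10 (strike), consumes 1 roll
Frame 8 starts at roll index 12: rolls=1,1 (sum=2), consumes 2 rolls
Frame 9 starts at roll index 14: rolls=9,0 (sum=9), consumes 2 rolls
Frame 10 starts at roll index 16: 2 remaining rolls

Answer: 0 2 4 6 8 10 11 12 14 16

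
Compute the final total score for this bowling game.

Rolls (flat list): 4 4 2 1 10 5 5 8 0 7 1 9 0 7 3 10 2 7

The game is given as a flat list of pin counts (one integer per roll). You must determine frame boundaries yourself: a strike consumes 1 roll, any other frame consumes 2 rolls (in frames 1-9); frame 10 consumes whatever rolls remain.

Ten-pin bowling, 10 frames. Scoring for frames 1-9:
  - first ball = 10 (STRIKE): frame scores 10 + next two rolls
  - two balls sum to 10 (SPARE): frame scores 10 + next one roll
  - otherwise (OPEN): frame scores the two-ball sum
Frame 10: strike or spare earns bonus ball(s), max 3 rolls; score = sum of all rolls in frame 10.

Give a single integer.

Frame 1: OPEN (4+4=8). Cumulative: 8
Frame 2: OPEN (2+1=3). Cumulative: 11
Frame 3: STRIKE. 10 + next two rolls (5+5) = 20. Cumulative: 31
Frame 4: SPARE (5+5=10). 10 + next roll (8) = 18. Cumulative: 49
Frame 5: OPEN (8+0=8). Cumulative: 57
Frame 6: OPEN (7+1=8). Cumulative: 65
Frame 7: OPEN (9+0=9). Cumulative: 74
Frame 8: SPARE (7+3=10). 10 + next roll (10) = 20. Cumulative: 94
Frame 9: STRIKE. 10 + next two rolls (2+7) = 19. Cumulative: 113
Frame 10: OPEN. Sum of all frame-10 rolls (2+7) = 9. Cumulative: 122

Answer: 122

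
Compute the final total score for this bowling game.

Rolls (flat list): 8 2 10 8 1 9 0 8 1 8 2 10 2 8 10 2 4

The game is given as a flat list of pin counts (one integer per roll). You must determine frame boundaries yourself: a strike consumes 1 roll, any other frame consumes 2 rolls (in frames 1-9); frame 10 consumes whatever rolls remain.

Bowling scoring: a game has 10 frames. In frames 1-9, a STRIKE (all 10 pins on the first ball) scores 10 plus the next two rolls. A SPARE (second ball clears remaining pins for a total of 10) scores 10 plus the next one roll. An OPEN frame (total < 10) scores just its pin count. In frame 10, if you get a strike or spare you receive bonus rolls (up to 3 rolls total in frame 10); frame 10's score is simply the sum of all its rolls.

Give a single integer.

Frame 1: SPARE (8+2=10). 10 + next roll (10) = 20. Cumulative: 20
Frame 2: STRIKE. 10 + next two rolls (8+1) = 19. Cumulative: 39
Frame 3: OPEN (8+1=9). Cumulative: 48
Frame 4: OPEN (9+0=9). Cumulative: 57
Frame 5: OPEN (8+1=9). Cumulative: 66
Frame 6: SPARE (8+2=10). 10 + next roll (10) = 20. Cumulative: 86
Frame 7: STRIKE. 10 + next two rolls (2+8) = 20. Cumulative: 106
Frame 8: SPARE (2+8=10). 10 + next roll (10) = 20. Cumulative: 126
Frame 9: STRIKE. 10 + next two rolls (2+4) = 16. Cumulative: 142
Frame 10: OPEN. Sum of all frame-10 rolls (2+4) = 6. Cumulative: 148

Answer: 148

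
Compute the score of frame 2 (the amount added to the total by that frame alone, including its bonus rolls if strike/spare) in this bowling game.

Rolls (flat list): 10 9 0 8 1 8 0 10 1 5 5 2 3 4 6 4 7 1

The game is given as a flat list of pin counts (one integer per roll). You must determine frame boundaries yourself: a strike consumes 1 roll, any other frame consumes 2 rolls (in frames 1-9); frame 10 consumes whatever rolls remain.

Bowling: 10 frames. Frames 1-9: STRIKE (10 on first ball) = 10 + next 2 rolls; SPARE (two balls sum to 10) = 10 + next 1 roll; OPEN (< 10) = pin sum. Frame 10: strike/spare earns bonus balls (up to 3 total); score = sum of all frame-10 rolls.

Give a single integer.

Answer: 9

Derivation:
Frame 1: STRIKE. 10 + next two rolls (9+0) = 19. Cumulative: 19
Frame 2: OPEN (9+0=9). Cumulative: 28
Frame 3: OPEN (8+1=9). Cumulative: 37
Frame 4: OPEN (8+0=8). Cumulative: 45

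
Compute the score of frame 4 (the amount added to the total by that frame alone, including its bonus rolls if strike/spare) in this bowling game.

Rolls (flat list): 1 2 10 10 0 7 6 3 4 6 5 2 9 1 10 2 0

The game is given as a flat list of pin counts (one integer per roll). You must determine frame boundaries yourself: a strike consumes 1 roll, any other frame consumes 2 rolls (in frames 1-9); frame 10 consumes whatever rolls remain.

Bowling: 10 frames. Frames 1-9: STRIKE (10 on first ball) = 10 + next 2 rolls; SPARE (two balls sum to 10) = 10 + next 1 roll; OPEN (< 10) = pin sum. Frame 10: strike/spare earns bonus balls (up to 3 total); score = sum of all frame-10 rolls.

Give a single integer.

Frame 1: OPEN (1+2=3). Cumulative: 3
Frame 2: STRIKE. 10 + next two rolls (10+0) = 20. Cumulative: 23
Frame 3: STRIKE. 10 + next two rolls (0+7) = 17. Cumulative: 40
Frame 4: OPEN (0+7=7). Cumulative: 47
Frame 5: OPEN (6+3=9). Cumulative: 56
Frame 6: SPARE (4+6=10). 10 + next roll (5) = 15. Cumulative: 71

Answer: 7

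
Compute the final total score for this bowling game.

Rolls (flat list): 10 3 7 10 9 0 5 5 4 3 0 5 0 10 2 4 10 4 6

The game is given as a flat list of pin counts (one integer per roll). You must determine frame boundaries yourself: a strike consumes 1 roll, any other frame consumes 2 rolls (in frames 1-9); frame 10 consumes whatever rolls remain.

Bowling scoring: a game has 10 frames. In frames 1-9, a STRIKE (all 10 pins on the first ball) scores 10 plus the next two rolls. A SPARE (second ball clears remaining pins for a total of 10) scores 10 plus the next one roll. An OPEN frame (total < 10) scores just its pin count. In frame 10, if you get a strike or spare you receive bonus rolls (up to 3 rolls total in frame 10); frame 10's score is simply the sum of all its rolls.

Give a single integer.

Frame 1: STRIKE. 10 + next two rolls (3+7) = 20. Cumulative: 20
Frame 2: SPARE (3+7=10). 10 + next roll (10) = 20. Cumulative: 40
Frame 3: STRIKE. 10 + next two rolls (9+0) = 19. Cumulative: 59
Frame 4: OPEN (9+0=9). Cumulative: 68
Frame 5: SPARE (5+5=10). 10 + next roll (4) = 14. Cumulative: 82
Frame 6: OPEN (4+3=7). Cumulative: 89
Frame 7: OPEN (0+5=5). Cumulative: 94
Frame 8: SPARE (0+10=10). 10 + next roll (2) = 12. Cumulative: 106
Frame 9: OPEN (2+4=6). Cumulative: 112
Frame 10: STRIKE. Sum of all frame-10 rolls (10+4+6) = 20. Cumulative: 132

Answer: 132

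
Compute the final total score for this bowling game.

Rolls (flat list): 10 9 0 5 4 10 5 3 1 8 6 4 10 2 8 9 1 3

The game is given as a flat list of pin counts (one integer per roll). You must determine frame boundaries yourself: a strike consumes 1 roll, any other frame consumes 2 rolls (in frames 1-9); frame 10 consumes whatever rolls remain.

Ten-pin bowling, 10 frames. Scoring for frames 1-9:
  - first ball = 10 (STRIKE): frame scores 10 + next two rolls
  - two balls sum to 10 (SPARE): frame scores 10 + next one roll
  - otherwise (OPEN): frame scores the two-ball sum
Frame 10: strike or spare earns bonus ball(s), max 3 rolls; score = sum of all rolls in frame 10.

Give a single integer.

Frame 1: STRIKE. 10 + next two rolls (9+0) = 19. Cumulative: 19
Frame 2: OPEN (9+0=9). Cumulative: 28
Frame 3: OPEN (5+4=9). Cumulative: 37
Frame 4: STRIKE. 10 + next two rolls (5+3) = 18. Cumulative: 55
Frame 5: OPEN (5+3=8). Cumulative: 63
Frame 6: OPEN (1+8=9). Cumulative: 72
Frame 7: SPARE (6+4=10). 10 + next roll (10) = 20. Cumulative: 92
Frame 8: STRIKE. 10 + next two rolls (2+8) = 20. Cumulative: 112
Frame 9: SPARE (2+8=10). 10 + next roll (9) = 19. Cumulative: 131
Frame 10: SPARE. Sum of all frame-10 rolls (9+1+3) = 13. Cumulative: 144

Answer: 144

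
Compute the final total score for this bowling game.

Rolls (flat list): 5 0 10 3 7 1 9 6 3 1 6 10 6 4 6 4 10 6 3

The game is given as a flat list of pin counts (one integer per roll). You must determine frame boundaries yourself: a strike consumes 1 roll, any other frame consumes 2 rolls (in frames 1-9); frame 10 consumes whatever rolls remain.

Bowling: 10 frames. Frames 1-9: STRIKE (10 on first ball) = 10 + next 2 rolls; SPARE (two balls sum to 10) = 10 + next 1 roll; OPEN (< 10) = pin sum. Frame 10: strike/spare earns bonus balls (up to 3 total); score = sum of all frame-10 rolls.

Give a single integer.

Answer: 143

Derivation:
Frame 1: OPEN (5+0=5). Cumulative: 5
Frame 2: STRIKE. 10 + next two rolls (3+7) = 20. Cumulative: 25
Frame 3: SPARE (3+7=10). 10 + next roll (1) = 11. Cumulative: 36
Frame 4: SPARE (1+9=10). 10 + next roll (6) = 16. Cumulative: 52
Frame 5: OPEN (6+3=9). Cumulative: 61
Frame 6: OPEN (1+6=7). Cumulative: 68
Frame 7: STRIKE. 10 + next two rolls (6+4) = 20. Cumulative: 88
Frame 8: SPARE (6+4=10). 10 + next roll (6) = 16. Cumulative: 104
Frame 9: SPARE (6+4=10). 10 + next roll (10) = 20. Cumulative: 124
Frame 10: STRIKE. Sum of all frame-10 rolls (10+6+3) = 19. Cumulative: 143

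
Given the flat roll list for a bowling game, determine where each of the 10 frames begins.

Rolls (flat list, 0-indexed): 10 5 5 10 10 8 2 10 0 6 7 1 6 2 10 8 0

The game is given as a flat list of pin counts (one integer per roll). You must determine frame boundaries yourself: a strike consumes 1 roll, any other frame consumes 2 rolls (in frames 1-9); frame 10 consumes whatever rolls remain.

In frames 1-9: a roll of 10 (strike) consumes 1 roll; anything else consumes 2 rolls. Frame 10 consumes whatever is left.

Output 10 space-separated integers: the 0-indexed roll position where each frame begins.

Answer: 0 1 3 4 5 7 8 10 12 14

Derivation:
Frame 1 starts at roll index 0: roll=10 (strike), consumes 1 roll
Frame 2 starts at roll index 1: rolls=5,5 (sum=10), consumes 2 rolls
Frame 3 starts at roll index 3: roll=10 (strike), consumes 1 roll
Frame 4 starts at roll index 4: roll=10 (strike), consumes 1 roll
Frame 5 starts at roll index 5: rolls=8,2 (sum=10), consumes 2 rolls
Frame 6 starts at roll index 7: roll=10 (strike), consumes 1 roll
Frame 7 starts at roll index 8: rolls=0,6 (sum=6), consumes 2 rolls
Frame 8 starts at roll index 10: rolls=7,1 (sum=8), consumes 2 rolls
Frame 9 starts at roll index 12: rolls=6,2 (sum=8), consumes 2 rolls
Frame 10 starts at roll index 14: 3 remaining rolls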